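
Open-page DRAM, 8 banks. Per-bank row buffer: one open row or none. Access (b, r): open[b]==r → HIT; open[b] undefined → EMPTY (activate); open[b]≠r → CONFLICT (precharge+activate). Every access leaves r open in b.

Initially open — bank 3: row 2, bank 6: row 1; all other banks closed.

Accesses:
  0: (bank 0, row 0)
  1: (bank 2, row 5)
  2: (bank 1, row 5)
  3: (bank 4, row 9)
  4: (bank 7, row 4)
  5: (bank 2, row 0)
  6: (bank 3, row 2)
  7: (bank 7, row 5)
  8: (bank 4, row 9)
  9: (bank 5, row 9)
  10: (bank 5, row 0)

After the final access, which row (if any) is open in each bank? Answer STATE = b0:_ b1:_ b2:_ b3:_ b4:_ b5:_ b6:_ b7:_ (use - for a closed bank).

step 0: bank0 None->0 [EMPTY]
step 1: bank2 None->5 [EMPTY]
step 2: bank1 None->5 [EMPTY]
step 3: bank4 None->9 [EMPTY]
step 4: bank7 None->4 [EMPTY]
step 5: bank2 5->0 [CONFLICT]
step 6: bank3 2->2 [HIT]
step 7: bank7 4->5 [CONFLICT]
step 8: bank4 9->9 [HIT]
step 9: bank5 None->9 [EMPTY]
step 10: bank5 9->0 [CONFLICT]

STATE = b0:0 b1:5 b2:0 b3:2 b4:9 b5:0 b6:1 b7:5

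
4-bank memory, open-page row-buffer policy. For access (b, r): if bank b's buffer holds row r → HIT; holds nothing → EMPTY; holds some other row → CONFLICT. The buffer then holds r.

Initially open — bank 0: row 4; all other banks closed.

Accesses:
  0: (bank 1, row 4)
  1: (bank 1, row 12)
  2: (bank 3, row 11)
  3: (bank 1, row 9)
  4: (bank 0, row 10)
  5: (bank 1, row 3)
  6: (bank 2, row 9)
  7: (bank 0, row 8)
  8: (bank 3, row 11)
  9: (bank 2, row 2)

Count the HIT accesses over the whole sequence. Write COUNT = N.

COUNT = 1

0: bank 1 row 4 — prev None → EMPTY
1: bank 1 row 12 — prev 4 → CONFLICT
2: bank 3 row 11 — prev None → EMPTY
3: bank 1 row 9 — prev 12 → CONFLICT
4: bank 0 row 10 — prev 4 → CONFLICT
5: bank 1 row 3 — prev 9 → CONFLICT
6: bank 2 row 9 — prev None → EMPTY
7: bank 0 row 8 — prev 10 → CONFLICT
8: bank 3 row 11 — prev 11 → HIT
9: bank 2 row 2 — prev 9 → CONFLICT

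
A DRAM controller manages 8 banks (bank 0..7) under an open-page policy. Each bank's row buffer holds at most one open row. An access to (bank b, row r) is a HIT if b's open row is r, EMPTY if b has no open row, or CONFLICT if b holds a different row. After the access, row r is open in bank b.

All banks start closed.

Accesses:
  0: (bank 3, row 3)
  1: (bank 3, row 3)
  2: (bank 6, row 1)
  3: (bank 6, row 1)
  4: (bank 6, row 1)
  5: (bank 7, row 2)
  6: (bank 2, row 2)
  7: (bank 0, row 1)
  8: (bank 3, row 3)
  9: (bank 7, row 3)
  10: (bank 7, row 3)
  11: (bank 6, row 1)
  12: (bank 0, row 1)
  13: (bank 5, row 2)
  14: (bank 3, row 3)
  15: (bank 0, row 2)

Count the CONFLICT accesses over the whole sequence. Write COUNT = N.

#0 (3,3) E
#1 (3,3) H  (was 3)
#2 (6,1) E
#3 (6,1) H  (was 1)
#4 (6,1) H  (was 1)
#5 (7,2) E
#6 (2,2) E
#7 (0,1) E
#8 (3,3) H  (was 3)
#9 (7,3) C  (was 2)
#10 (7,3) H  (was 3)
#11 (6,1) H  (was 1)
#12 (0,1) H  (was 1)
#13 (5,2) E
#14 (3,3) H  (was 3)
#15 (0,2) C  (was 1)

COUNT = 2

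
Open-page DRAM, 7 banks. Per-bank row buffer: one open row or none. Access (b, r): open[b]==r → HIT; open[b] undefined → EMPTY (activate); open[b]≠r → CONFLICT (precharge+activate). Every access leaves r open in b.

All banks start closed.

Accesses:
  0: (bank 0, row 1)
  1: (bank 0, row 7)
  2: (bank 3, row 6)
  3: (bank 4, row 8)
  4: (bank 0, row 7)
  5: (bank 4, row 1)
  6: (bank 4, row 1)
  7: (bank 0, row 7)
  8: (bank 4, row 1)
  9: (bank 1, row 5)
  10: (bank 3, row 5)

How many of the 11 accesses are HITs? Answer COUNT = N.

0: bank 0 row 1 — prev None → EMPTY
1: bank 0 row 7 — prev 1 → CONFLICT
2: bank 3 row 6 — prev None → EMPTY
3: bank 4 row 8 — prev None → EMPTY
4: bank 0 row 7 — prev 7 → HIT
5: bank 4 row 1 — prev 8 → CONFLICT
6: bank 4 row 1 — prev 1 → HIT
7: bank 0 row 7 — prev 7 → HIT
8: bank 4 row 1 — prev 1 → HIT
9: bank 1 row 5 — prev None → EMPTY
10: bank 3 row 5 — prev 6 → CONFLICT

COUNT = 4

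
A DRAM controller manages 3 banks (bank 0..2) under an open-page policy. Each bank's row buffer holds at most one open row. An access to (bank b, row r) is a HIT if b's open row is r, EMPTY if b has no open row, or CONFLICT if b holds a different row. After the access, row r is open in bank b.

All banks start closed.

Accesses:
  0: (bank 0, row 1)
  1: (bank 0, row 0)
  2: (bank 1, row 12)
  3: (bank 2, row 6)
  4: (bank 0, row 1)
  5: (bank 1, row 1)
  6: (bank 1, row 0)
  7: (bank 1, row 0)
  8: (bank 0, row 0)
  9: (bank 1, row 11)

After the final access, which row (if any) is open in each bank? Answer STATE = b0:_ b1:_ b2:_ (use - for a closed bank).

STATE = b0:0 b1:11 b2:6

step 0: bank0 None->1 [EMPTY]
step 1: bank0 1->0 [CONFLICT]
step 2: bank1 None->12 [EMPTY]
step 3: bank2 None->6 [EMPTY]
step 4: bank0 0->1 [CONFLICT]
step 5: bank1 12->1 [CONFLICT]
step 6: bank1 1->0 [CONFLICT]
step 7: bank1 0->0 [HIT]
step 8: bank0 1->0 [CONFLICT]
step 9: bank1 0->11 [CONFLICT]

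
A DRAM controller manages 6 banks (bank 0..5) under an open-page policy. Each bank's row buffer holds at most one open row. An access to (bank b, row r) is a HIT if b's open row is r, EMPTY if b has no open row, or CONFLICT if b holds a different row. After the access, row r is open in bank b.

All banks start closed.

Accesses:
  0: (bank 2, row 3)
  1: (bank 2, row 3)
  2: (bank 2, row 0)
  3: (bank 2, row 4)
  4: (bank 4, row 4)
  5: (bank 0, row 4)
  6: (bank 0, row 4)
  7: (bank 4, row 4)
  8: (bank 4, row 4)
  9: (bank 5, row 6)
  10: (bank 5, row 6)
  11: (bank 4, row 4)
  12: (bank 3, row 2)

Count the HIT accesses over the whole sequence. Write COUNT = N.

COUNT = 6

  [0] b2 r3: no row ⇒ E
  [1] b2 r3: had r3 ⇒ H
  [2] b2 r0: had r3 ⇒ C
  [3] b2 r4: had r0 ⇒ C
  [4] b4 r4: no row ⇒ E
  [5] b0 r4: no row ⇒ E
  [6] b0 r4: had r4 ⇒ H
  [7] b4 r4: had r4 ⇒ H
  [8] b4 r4: had r4 ⇒ H
  [9] b5 r6: no row ⇒ E
  [10] b5 r6: had r6 ⇒ H
  [11] b4 r4: had r4 ⇒ H
  [12] b3 r2: no row ⇒ E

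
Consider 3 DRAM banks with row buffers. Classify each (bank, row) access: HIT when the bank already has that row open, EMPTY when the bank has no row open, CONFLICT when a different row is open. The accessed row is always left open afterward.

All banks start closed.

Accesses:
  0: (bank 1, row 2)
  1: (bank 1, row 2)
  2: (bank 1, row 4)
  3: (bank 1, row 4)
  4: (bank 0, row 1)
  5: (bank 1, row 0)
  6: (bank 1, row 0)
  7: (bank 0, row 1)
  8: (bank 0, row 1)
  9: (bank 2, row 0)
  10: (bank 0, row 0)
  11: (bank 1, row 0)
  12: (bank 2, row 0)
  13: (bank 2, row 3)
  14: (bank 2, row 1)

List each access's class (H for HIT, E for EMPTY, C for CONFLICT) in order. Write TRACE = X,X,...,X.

TRACE = E,H,C,H,E,C,H,H,H,E,C,H,H,C,C

  [0] b1 r2: no row ⇒ E
  [1] b1 r2: had r2 ⇒ H
  [2] b1 r4: had r2 ⇒ C
  [3] b1 r4: had r4 ⇒ H
  [4] b0 r1: no row ⇒ E
  [5] b1 r0: had r4 ⇒ C
  [6] b1 r0: had r0 ⇒ H
  [7] b0 r1: had r1 ⇒ H
  [8] b0 r1: had r1 ⇒ H
  [9] b2 r0: no row ⇒ E
  [10] b0 r0: had r1 ⇒ C
  [11] b1 r0: had r0 ⇒ H
  [12] b2 r0: had r0 ⇒ H
  [13] b2 r3: had r0 ⇒ C
  [14] b2 r1: had r3 ⇒ C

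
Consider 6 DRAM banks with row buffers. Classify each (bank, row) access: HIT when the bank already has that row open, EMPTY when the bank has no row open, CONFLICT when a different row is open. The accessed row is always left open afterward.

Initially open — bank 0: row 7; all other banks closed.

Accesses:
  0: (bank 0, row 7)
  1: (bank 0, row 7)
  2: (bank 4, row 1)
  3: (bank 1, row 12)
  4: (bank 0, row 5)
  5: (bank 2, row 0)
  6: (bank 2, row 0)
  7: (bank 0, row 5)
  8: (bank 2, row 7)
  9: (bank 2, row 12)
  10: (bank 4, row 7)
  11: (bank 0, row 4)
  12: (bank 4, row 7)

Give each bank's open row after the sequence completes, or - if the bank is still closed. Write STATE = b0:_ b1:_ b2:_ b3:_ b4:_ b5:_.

STATE = b0:4 b1:12 b2:12 b3:- b4:7 b5:-

#0 (0,7) H  (was 7)
#1 (0,7) H  (was 7)
#2 (4,1) E
#3 (1,12) E
#4 (0,5) C  (was 7)
#5 (2,0) E
#6 (2,0) H  (was 0)
#7 (0,5) H  (was 5)
#8 (2,7) C  (was 0)
#9 (2,12) C  (was 7)
#10 (4,7) C  (was 1)
#11 (0,4) C  (was 5)
#12 (4,7) H  (was 7)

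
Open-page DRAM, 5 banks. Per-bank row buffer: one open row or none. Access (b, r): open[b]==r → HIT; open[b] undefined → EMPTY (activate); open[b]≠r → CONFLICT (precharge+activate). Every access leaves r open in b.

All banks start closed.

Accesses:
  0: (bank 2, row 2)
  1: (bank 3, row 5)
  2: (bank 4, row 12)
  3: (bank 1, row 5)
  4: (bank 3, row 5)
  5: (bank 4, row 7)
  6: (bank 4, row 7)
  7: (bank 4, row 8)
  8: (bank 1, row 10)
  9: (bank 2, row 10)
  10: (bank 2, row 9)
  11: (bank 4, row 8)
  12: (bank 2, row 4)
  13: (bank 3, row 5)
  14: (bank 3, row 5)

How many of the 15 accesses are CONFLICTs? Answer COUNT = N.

COUNT = 6

0: bank 2 row 2 — prev None → EMPTY
1: bank 3 row 5 — prev None → EMPTY
2: bank 4 row 12 — prev None → EMPTY
3: bank 1 row 5 — prev None → EMPTY
4: bank 3 row 5 — prev 5 → HIT
5: bank 4 row 7 — prev 12 → CONFLICT
6: bank 4 row 7 — prev 7 → HIT
7: bank 4 row 8 — prev 7 → CONFLICT
8: bank 1 row 10 — prev 5 → CONFLICT
9: bank 2 row 10 — prev 2 → CONFLICT
10: bank 2 row 9 — prev 10 → CONFLICT
11: bank 4 row 8 — prev 8 → HIT
12: bank 2 row 4 — prev 9 → CONFLICT
13: bank 3 row 5 — prev 5 → HIT
14: bank 3 row 5 — prev 5 → HIT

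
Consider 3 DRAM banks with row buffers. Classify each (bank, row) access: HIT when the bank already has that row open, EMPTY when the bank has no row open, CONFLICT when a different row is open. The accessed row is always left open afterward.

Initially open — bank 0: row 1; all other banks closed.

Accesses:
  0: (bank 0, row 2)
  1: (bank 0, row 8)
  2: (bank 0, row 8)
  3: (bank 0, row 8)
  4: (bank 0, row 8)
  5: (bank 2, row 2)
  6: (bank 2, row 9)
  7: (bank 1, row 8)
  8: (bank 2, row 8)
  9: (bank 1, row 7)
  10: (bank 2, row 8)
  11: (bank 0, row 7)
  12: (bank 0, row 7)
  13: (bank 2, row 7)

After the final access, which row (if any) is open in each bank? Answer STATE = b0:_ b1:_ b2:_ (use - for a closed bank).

STATE = b0:7 b1:7 b2:7

step 0: bank0 1->2 [CONFLICT]
step 1: bank0 2->8 [CONFLICT]
step 2: bank0 8->8 [HIT]
step 3: bank0 8->8 [HIT]
step 4: bank0 8->8 [HIT]
step 5: bank2 None->2 [EMPTY]
step 6: bank2 2->9 [CONFLICT]
step 7: bank1 None->8 [EMPTY]
step 8: bank2 9->8 [CONFLICT]
step 9: bank1 8->7 [CONFLICT]
step 10: bank2 8->8 [HIT]
step 11: bank0 8->7 [CONFLICT]
step 12: bank0 7->7 [HIT]
step 13: bank2 8->7 [CONFLICT]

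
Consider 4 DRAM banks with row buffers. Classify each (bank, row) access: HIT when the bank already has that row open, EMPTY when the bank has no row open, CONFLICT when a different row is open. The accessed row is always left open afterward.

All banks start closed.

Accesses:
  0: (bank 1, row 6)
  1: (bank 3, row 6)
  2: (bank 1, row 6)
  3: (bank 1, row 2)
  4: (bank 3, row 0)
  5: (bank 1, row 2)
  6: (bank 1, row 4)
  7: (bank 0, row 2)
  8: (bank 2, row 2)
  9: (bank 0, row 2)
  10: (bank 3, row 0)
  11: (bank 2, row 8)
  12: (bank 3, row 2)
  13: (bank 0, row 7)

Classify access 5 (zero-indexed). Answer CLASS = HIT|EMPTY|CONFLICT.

CLASS = HIT

  [0] b1 r6: no row ⇒ E
  [1] b3 r6: no row ⇒ E
  [2] b1 r6: had r6 ⇒ H
  [3] b1 r2: had r6 ⇒ C
  [4] b3 r0: had r6 ⇒ C
  [5] b1 r2: had r2 ⇒ H
  [6] b1 r4: had r2 ⇒ C
  [7] b0 r2: no row ⇒ E
  [8] b2 r2: no row ⇒ E
  [9] b0 r2: had r2 ⇒ H
  [10] b3 r0: had r0 ⇒ H
  [11] b2 r8: had r2 ⇒ C
  [12] b3 r2: had r0 ⇒ C
  [13] b0 r7: had r2 ⇒ C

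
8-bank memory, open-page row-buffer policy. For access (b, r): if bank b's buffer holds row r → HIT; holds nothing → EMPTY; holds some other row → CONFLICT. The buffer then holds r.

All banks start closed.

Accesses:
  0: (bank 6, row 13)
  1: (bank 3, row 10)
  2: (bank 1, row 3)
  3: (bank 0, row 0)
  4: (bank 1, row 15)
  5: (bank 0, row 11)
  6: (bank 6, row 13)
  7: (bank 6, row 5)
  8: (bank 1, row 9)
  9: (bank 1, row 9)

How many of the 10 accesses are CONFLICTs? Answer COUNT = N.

COUNT = 4

  [0] b6 r13: no row ⇒ E
  [1] b3 r10: no row ⇒ E
  [2] b1 r3: no row ⇒ E
  [3] b0 r0: no row ⇒ E
  [4] b1 r15: had r3 ⇒ C
  [5] b0 r11: had r0 ⇒ C
  [6] b6 r13: had r13 ⇒ H
  [7] b6 r5: had r13 ⇒ C
  [8] b1 r9: had r15 ⇒ C
  [9] b1 r9: had r9 ⇒ H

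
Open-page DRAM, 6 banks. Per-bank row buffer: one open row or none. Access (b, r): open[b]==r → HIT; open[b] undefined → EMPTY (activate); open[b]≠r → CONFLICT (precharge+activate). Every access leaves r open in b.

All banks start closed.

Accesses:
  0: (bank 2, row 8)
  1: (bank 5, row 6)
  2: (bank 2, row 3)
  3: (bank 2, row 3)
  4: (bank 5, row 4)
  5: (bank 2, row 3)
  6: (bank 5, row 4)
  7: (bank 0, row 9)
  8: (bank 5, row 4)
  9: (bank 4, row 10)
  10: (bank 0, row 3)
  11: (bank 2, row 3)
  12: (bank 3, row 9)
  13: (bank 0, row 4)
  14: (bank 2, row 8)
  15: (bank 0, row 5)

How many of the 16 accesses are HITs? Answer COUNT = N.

step 0: bank2 None->8 [EMPTY]
step 1: bank5 None->6 [EMPTY]
step 2: bank2 8->3 [CONFLICT]
step 3: bank2 3->3 [HIT]
step 4: bank5 6->4 [CONFLICT]
step 5: bank2 3->3 [HIT]
step 6: bank5 4->4 [HIT]
step 7: bank0 None->9 [EMPTY]
step 8: bank5 4->4 [HIT]
step 9: bank4 None->10 [EMPTY]
step 10: bank0 9->3 [CONFLICT]
step 11: bank2 3->3 [HIT]
step 12: bank3 None->9 [EMPTY]
step 13: bank0 3->4 [CONFLICT]
step 14: bank2 3->8 [CONFLICT]
step 15: bank0 4->5 [CONFLICT]

COUNT = 5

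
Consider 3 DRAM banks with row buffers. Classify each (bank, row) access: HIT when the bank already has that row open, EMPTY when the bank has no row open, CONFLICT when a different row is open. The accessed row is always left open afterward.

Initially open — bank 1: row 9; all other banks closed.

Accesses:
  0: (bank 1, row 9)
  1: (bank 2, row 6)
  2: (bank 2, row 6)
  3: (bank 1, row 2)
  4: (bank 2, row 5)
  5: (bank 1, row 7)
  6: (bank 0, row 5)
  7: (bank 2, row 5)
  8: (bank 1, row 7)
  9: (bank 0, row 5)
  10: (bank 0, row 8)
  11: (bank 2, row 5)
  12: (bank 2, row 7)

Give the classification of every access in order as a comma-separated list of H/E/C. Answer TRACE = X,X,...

step 0: bank1 9->9 [HIT]
step 1: bank2 None->6 [EMPTY]
step 2: bank2 6->6 [HIT]
step 3: bank1 9->2 [CONFLICT]
step 4: bank2 6->5 [CONFLICT]
step 5: bank1 2->7 [CONFLICT]
step 6: bank0 None->5 [EMPTY]
step 7: bank2 5->5 [HIT]
step 8: bank1 7->7 [HIT]
step 9: bank0 5->5 [HIT]
step 10: bank0 5->8 [CONFLICT]
step 11: bank2 5->5 [HIT]
step 12: bank2 5->7 [CONFLICT]

TRACE = H,E,H,C,C,C,E,H,H,H,C,H,C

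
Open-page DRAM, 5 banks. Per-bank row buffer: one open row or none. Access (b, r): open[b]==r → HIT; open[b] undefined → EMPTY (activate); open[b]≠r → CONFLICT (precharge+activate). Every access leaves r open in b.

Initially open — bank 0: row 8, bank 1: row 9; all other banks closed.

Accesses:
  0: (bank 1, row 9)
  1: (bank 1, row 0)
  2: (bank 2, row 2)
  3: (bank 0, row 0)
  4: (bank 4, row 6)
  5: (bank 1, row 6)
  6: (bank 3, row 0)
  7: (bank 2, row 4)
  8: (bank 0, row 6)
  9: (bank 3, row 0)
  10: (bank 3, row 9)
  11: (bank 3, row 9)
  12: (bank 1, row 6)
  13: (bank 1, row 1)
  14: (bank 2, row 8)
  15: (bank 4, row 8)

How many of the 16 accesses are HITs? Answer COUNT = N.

0: bank 1 row 9 — prev 9 → HIT
1: bank 1 row 0 — prev 9 → CONFLICT
2: bank 2 row 2 — prev None → EMPTY
3: bank 0 row 0 — prev 8 → CONFLICT
4: bank 4 row 6 — prev None → EMPTY
5: bank 1 row 6 — prev 0 → CONFLICT
6: bank 3 row 0 — prev None → EMPTY
7: bank 2 row 4 — prev 2 → CONFLICT
8: bank 0 row 6 — prev 0 → CONFLICT
9: bank 3 row 0 — prev 0 → HIT
10: bank 3 row 9 — prev 0 → CONFLICT
11: bank 3 row 9 — prev 9 → HIT
12: bank 1 row 6 — prev 6 → HIT
13: bank 1 row 1 — prev 6 → CONFLICT
14: bank 2 row 8 — prev 4 → CONFLICT
15: bank 4 row 8 — prev 6 → CONFLICT

COUNT = 4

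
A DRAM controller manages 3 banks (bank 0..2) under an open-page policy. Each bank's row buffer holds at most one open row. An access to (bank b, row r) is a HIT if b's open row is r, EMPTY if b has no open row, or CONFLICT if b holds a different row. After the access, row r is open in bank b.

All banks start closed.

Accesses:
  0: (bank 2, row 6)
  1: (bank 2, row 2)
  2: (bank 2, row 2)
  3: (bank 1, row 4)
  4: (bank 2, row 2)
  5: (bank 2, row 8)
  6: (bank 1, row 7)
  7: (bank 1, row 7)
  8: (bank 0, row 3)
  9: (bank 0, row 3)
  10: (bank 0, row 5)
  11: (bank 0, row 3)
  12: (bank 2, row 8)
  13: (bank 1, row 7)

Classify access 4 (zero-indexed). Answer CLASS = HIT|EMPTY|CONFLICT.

  [0] b2 r6: no row ⇒ E
  [1] b2 r2: had r6 ⇒ C
  [2] b2 r2: had r2 ⇒ H
  [3] b1 r4: no row ⇒ E
  [4] b2 r2: had r2 ⇒ H
  [5] b2 r8: had r2 ⇒ C
  [6] b1 r7: had r4 ⇒ C
  [7] b1 r7: had r7 ⇒ H
  [8] b0 r3: no row ⇒ E
  [9] b0 r3: had r3 ⇒ H
  [10] b0 r5: had r3 ⇒ C
  [11] b0 r3: had r5 ⇒ C
  [12] b2 r8: had r8 ⇒ H
  [13] b1 r7: had r7 ⇒ H

CLASS = HIT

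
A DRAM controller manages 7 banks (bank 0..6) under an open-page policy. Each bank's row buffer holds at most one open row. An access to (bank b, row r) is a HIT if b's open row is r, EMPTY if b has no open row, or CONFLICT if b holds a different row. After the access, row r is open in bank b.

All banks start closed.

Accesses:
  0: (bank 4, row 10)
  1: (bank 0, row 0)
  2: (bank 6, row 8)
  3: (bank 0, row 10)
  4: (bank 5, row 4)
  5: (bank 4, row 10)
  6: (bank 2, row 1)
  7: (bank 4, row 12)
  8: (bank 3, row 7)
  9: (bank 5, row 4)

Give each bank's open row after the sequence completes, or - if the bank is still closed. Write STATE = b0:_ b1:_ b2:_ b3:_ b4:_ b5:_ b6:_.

step 0: bank4 None->10 [EMPTY]
step 1: bank0 None->0 [EMPTY]
step 2: bank6 None->8 [EMPTY]
step 3: bank0 0->10 [CONFLICT]
step 4: bank5 None->4 [EMPTY]
step 5: bank4 10->10 [HIT]
step 6: bank2 None->1 [EMPTY]
step 7: bank4 10->12 [CONFLICT]
step 8: bank3 None->7 [EMPTY]
step 9: bank5 4->4 [HIT]

STATE = b0:10 b1:- b2:1 b3:7 b4:12 b5:4 b6:8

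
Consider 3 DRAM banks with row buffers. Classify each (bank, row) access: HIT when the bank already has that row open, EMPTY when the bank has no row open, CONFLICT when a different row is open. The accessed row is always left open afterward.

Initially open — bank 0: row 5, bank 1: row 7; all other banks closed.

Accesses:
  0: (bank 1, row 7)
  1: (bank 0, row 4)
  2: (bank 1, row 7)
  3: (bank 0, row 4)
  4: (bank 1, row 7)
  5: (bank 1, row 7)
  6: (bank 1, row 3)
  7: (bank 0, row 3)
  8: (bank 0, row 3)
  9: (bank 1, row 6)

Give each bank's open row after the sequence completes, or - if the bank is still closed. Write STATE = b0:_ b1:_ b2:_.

  [0] b1 r7: had r7 ⇒ H
  [1] b0 r4: had r5 ⇒ C
  [2] b1 r7: had r7 ⇒ H
  [3] b0 r4: had r4 ⇒ H
  [4] b1 r7: had r7 ⇒ H
  [5] b1 r7: had r7 ⇒ H
  [6] b1 r3: had r7 ⇒ C
  [7] b0 r3: had r4 ⇒ C
  [8] b0 r3: had r3 ⇒ H
  [9] b1 r6: had r3 ⇒ C

STATE = b0:3 b1:6 b2:-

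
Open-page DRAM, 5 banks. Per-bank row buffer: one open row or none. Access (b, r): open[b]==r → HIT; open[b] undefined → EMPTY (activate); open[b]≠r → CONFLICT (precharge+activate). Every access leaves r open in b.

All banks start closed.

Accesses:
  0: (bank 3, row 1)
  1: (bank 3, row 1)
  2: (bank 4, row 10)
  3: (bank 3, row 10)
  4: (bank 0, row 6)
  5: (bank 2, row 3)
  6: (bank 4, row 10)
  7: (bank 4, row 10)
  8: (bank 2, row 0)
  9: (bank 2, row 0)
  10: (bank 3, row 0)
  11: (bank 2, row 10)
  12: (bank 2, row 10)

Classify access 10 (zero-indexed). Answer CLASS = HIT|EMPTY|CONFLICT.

CLASS = CONFLICT

#0 (3,1) E
#1 (3,1) H  (was 1)
#2 (4,10) E
#3 (3,10) C  (was 1)
#4 (0,6) E
#5 (2,3) E
#6 (4,10) H  (was 10)
#7 (4,10) H  (was 10)
#8 (2,0) C  (was 3)
#9 (2,0) H  (was 0)
#10 (3,0) C  (was 10)
#11 (2,10) C  (was 0)
#12 (2,10) H  (was 10)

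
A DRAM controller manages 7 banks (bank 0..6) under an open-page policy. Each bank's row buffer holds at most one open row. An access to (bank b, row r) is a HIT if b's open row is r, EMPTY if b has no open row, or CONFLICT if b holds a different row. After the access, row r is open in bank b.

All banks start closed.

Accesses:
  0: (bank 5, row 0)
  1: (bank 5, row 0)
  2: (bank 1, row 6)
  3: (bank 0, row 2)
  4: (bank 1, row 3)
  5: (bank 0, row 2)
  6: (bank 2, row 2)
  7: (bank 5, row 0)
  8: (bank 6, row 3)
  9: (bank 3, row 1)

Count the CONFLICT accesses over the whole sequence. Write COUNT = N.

COUNT = 1

0: bank 5 row 0 — prev None → EMPTY
1: bank 5 row 0 — prev 0 → HIT
2: bank 1 row 6 — prev None → EMPTY
3: bank 0 row 2 — prev None → EMPTY
4: bank 1 row 3 — prev 6 → CONFLICT
5: bank 0 row 2 — prev 2 → HIT
6: bank 2 row 2 — prev None → EMPTY
7: bank 5 row 0 — prev 0 → HIT
8: bank 6 row 3 — prev None → EMPTY
9: bank 3 row 1 — prev None → EMPTY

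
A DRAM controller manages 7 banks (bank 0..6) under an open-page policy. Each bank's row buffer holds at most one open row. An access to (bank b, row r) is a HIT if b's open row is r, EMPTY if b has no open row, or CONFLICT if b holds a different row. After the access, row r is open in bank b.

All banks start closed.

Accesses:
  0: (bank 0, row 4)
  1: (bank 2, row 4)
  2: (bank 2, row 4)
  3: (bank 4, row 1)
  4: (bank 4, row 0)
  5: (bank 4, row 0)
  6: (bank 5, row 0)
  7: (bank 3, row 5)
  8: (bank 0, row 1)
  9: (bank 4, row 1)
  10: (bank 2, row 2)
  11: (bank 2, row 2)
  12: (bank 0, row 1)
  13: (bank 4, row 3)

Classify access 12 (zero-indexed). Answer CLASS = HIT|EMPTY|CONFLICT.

CLASS = HIT

step 0: bank0 None->4 [EMPTY]
step 1: bank2 None->4 [EMPTY]
step 2: bank2 4->4 [HIT]
step 3: bank4 None->1 [EMPTY]
step 4: bank4 1->0 [CONFLICT]
step 5: bank4 0->0 [HIT]
step 6: bank5 None->0 [EMPTY]
step 7: bank3 None->5 [EMPTY]
step 8: bank0 4->1 [CONFLICT]
step 9: bank4 0->1 [CONFLICT]
step 10: bank2 4->2 [CONFLICT]
step 11: bank2 2->2 [HIT]
step 12: bank0 1->1 [HIT]
step 13: bank4 1->3 [CONFLICT]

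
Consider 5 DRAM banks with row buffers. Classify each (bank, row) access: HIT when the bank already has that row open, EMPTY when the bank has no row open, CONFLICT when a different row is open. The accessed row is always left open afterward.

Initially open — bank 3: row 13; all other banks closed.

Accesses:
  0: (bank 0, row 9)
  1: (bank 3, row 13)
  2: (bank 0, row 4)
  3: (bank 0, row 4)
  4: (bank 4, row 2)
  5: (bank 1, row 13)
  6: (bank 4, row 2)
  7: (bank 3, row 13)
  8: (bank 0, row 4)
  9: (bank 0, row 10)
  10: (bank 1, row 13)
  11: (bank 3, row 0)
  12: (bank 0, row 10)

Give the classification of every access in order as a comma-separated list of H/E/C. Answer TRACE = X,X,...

  [0] b0 r9: no row ⇒ E
  [1] b3 r13: had r13 ⇒ H
  [2] b0 r4: had r9 ⇒ C
  [3] b0 r4: had r4 ⇒ H
  [4] b4 r2: no row ⇒ E
  [5] b1 r13: no row ⇒ E
  [6] b4 r2: had r2 ⇒ H
  [7] b3 r13: had r13 ⇒ H
  [8] b0 r4: had r4 ⇒ H
  [9] b0 r10: had r4 ⇒ C
  [10] b1 r13: had r13 ⇒ H
  [11] b3 r0: had r13 ⇒ C
  [12] b0 r10: had r10 ⇒ H

TRACE = E,H,C,H,E,E,H,H,H,C,H,C,H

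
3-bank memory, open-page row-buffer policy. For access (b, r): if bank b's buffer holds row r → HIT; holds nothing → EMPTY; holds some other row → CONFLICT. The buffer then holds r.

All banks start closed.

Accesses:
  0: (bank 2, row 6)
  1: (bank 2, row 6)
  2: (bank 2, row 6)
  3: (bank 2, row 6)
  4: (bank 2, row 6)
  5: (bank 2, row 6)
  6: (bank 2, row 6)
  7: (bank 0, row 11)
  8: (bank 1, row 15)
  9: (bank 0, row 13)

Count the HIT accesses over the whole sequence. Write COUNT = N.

  [0] b2 r6: no row ⇒ E
  [1] b2 r6: had r6 ⇒ H
  [2] b2 r6: had r6 ⇒ H
  [3] b2 r6: had r6 ⇒ H
  [4] b2 r6: had r6 ⇒ H
  [5] b2 r6: had r6 ⇒ H
  [6] b2 r6: had r6 ⇒ H
  [7] b0 r11: no row ⇒ E
  [8] b1 r15: no row ⇒ E
  [9] b0 r13: had r11 ⇒ C

COUNT = 6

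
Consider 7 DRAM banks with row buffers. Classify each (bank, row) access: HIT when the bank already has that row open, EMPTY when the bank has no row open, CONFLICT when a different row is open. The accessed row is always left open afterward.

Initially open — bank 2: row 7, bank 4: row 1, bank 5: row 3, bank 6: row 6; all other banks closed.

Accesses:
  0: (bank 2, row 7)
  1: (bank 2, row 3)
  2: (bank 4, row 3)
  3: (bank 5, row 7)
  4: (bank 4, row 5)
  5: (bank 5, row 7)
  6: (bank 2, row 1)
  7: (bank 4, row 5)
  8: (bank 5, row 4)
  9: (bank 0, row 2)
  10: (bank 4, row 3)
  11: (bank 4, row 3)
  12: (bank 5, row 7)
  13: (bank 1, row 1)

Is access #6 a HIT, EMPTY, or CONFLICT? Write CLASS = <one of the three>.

step 0: bank2 7->7 [HIT]
step 1: bank2 7->3 [CONFLICT]
step 2: bank4 1->3 [CONFLICT]
step 3: bank5 3->7 [CONFLICT]
step 4: bank4 3->5 [CONFLICT]
step 5: bank5 7->7 [HIT]
step 6: bank2 3->1 [CONFLICT]
step 7: bank4 5->5 [HIT]
step 8: bank5 7->4 [CONFLICT]
step 9: bank0 None->2 [EMPTY]
step 10: bank4 5->3 [CONFLICT]
step 11: bank4 3->3 [HIT]
step 12: bank5 4->7 [CONFLICT]
step 13: bank1 None->1 [EMPTY]

CLASS = CONFLICT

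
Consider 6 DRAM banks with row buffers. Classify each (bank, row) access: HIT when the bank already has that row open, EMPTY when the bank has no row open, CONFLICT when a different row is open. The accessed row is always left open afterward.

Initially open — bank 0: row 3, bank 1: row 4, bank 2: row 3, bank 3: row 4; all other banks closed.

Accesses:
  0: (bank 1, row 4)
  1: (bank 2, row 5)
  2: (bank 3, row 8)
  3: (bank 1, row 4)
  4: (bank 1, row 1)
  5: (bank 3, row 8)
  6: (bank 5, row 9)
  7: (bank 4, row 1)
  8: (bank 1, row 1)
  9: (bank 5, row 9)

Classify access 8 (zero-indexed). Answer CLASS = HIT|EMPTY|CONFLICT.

step 0: bank1 4->4 [HIT]
step 1: bank2 3->5 [CONFLICT]
step 2: bank3 4->8 [CONFLICT]
step 3: bank1 4->4 [HIT]
step 4: bank1 4->1 [CONFLICT]
step 5: bank3 8->8 [HIT]
step 6: bank5 None->9 [EMPTY]
step 7: bank4 None->1 [EMPTY]
step 8: bank1 1->1 [HIT]
step 9: bank5 9->9 [HIT]

CLASS = HIT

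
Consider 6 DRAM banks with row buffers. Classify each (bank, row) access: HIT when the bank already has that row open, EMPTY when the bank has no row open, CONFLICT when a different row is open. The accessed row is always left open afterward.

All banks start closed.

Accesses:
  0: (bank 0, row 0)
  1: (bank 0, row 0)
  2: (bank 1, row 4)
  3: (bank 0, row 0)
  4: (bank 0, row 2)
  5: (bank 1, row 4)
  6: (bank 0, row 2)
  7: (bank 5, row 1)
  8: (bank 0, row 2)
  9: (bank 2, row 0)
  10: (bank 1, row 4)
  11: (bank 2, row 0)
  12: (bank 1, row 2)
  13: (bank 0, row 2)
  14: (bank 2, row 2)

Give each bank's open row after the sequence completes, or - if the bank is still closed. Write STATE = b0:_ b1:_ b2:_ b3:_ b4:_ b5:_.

STATE = b0:2 b1:2 b2:2 b3:- b4:- b5:1

#0 (0,0) E
#1 (0,0) H  (was 0)
#2 (1,4) E
#3 (0,0) H  (was 0)
#4 (0,2) C  (was 0)
#5 (1,4) H  (was 4)
#6 (0,2) H  (was 2)
#7 (5,1) E
#8 (0,2) H  (was 2)
#9 (2,0) E
#10 (1,4) H  (was 4)
#11 (2,0) H  (was 0)
#12 (1,2) C  (was 4)
#13 (0,2) H  (was 2)
#14 (2,2) C  (was 0)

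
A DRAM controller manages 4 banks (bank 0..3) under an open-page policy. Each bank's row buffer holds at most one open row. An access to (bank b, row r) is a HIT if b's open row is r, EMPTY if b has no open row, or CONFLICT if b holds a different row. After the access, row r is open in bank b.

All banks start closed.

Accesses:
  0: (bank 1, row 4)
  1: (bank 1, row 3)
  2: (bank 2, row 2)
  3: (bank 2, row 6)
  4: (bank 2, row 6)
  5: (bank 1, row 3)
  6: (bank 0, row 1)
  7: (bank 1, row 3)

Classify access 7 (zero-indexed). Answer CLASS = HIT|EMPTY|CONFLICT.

#0 (1,4) E
#1 (1,3) C  (was 4)
#2 (2,2) E
#3 (2,6) C  (was 2)
#4 (2,6) H  (was 6)
#5 (1,3) H  (was 3)
#6 (0,1) E
#7 (1,3) H  (was 3)

CLASS = HIT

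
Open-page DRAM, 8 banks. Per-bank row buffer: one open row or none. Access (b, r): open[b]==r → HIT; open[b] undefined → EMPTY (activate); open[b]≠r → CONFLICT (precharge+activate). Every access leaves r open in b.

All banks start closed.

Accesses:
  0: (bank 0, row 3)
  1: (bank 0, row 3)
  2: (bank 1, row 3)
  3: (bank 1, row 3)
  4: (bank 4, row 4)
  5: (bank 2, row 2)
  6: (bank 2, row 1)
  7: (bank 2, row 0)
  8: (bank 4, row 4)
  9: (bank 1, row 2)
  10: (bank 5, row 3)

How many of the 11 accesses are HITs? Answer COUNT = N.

#0 (0,3) E
#1 (0,3) H  (was 3)
#2 (1,3) E
#3 (1,3) H  (was 3)
#4 (4,4) E
#5 (2,2) E
#6 (2,1) C  (was 2)
#7 (2,0) C  (was 1)
#8 (4,4) H  (was 4)
#9 (1,2) C  (was 3)
#10 (5,3) E

COUNT = 3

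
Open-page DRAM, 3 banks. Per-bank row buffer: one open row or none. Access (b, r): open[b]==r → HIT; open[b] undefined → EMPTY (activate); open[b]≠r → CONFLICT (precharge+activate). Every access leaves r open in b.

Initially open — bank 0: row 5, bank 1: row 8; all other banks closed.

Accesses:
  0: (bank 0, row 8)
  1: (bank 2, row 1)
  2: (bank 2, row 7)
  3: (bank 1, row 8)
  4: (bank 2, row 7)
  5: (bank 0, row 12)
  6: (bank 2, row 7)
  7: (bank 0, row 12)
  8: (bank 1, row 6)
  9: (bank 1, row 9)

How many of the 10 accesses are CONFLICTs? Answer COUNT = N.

COUNT = 5

#0 (0,8) C  (was 5)
#1 (2,1) E
#2 (2,7) C  (was 1)
#3 (1,8) H  (was 8)
#4 (2,7) H  (was 7)
#5 (0,12) C  (was 8)
#6 (2,7) H  (was 7)
#7 (0,12) H  (was 12)
#8 (1,6) C  (was 8)
#9 (1,9) C  (was 6)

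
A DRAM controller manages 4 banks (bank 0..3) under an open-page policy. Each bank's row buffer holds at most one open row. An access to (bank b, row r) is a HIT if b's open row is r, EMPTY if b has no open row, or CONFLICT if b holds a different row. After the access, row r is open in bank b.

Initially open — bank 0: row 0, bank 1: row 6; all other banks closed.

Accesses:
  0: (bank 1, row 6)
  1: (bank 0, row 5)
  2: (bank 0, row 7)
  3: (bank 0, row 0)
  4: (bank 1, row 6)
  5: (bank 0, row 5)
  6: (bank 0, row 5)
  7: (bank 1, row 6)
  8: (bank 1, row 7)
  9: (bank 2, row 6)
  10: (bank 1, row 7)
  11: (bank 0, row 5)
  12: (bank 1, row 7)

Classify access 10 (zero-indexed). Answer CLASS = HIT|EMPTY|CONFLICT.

CLASS = HIT

#0 (1,6) H  (was 6)
#1 (0,5) C  (was 0)
#2 (0,7) C  (was 5)
#3 (0,0) C  (was 7)
#4 (1,6) H  (was 6)
#5 (0,5) C  (was 0)
#6 (0,5) H  (was 5)
#7 (1,6) H  (was 6)
#8 (1,7) C  (was 6)
#9 (2,6) E
#10 (1,7) H  (was 7)
#11 (0,5) H  (was 5)
#12 (1,7) H  (was 7)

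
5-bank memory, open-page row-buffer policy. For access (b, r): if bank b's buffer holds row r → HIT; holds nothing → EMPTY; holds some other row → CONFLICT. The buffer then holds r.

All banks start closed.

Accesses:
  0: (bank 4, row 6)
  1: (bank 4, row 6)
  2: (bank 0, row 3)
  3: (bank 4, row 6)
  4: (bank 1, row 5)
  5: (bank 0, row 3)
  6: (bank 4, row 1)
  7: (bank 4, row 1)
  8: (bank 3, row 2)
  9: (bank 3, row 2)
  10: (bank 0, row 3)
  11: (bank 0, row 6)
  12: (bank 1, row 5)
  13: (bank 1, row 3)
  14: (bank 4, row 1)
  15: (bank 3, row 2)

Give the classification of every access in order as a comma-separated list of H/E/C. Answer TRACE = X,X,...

#0 (4,6) E
#1 (4,6) H  (was 6)
#2 (0,3) E
#3 (4,6) H  (was 6)
#4 (1,5) E
#5 (0,3) H  (was 3)
#6 (4,1) C  (was 6)
#7 (4,1) H  (was 1)
#8 (3,2) E
#9 (3,2) H  (was 2)
#10 (0,3) H  (was 3)
#11 (0,6) C  (was 3)
#12 (1,5) H  (was 5)
#13 (1,3) C  (was 5)
#14 (4,1) H  (was 1)
#15 (3,2) H  (was 2)

TRACE = E,H,E,H,E,H,C,H,E,H,H,C,H,C,H,H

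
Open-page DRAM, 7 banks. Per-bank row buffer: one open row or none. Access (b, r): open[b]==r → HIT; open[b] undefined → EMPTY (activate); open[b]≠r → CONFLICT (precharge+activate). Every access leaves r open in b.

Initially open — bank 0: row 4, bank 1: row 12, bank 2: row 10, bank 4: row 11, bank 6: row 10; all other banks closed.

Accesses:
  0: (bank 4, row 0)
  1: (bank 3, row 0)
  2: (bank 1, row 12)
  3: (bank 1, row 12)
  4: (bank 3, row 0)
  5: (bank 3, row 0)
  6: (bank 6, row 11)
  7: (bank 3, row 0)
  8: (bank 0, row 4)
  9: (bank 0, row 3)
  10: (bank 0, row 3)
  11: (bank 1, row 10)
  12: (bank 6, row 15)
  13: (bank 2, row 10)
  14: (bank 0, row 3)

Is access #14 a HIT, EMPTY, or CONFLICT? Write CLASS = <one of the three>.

#0 (4,0) C  (was 11)
#1 (3,0) E
#2 (1,12) H  (was 12)
#3 (1,12) H  (was 12)
#4 (3,0) H  (was 0)
#5 (3,0) H  (was 0)
#6 (6,11) C  (was 10)
#7 (3,0) H  (was 0)
#8 (0,4) H  (was 4)
#9 (0,3) C  (was 4)
#10 (0,3) H  (was 3)
#11 (1,10) C  (was 12)
#12 (6,15) C  (was 11)
#13 (2,10) H  (was 10)
#14 (0,3) H  (was 3)

CLASS = HIT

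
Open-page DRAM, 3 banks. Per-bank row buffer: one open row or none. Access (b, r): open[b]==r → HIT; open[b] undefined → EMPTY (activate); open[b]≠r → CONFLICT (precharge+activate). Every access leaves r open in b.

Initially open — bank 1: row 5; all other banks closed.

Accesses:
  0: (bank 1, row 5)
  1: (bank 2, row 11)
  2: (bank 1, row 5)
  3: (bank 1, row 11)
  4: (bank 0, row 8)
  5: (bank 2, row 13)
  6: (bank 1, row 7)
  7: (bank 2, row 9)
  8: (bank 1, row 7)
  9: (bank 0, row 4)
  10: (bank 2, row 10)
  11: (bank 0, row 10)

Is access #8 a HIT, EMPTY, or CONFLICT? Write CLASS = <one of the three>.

CLASS = HIT

  [0] b1 r5: had r5 ⇒ H
  [1] b2 r11: no row ⇒ E
  [2] b1 r5: had r5 ⇒ H
  [3] b1 r11: had r5 ⇒ C
  [4] b0 r8: no row ⇒ E
  [5] b2 r13: had r11 ⇒ C
  [6] b1 r7: had r11 ⇒ C
  [7] b2 r9: had r13 ⇒ C
  [8] b1 r7: had r7 ⇒ H
  [9] b0 r4: had r8 ⇒ C
  [10] b2 r10: had r9 ⇒ C
  [11] b0 r10: had r4 ⇒ C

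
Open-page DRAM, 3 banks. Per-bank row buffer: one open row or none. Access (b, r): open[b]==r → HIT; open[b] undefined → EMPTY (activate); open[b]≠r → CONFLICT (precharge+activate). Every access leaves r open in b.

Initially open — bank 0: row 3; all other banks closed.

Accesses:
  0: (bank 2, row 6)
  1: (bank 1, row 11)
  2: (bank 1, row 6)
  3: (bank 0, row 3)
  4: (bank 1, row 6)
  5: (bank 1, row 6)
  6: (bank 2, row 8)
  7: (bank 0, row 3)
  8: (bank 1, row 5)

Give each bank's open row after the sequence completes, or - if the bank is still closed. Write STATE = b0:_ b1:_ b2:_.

step 0: bank2 None->6 [EMPTY]
step 1: bank1 None->11 [EMPTY]
step 2: bank1 11->6 [CONFLICT]
step 3: bank0 3->3 [HIT]
step 4: bank1 6->6 [HIT]
step 5: bank1 6->6 [HIT]
step 6: bank2 6->8 [CONFLICT]
step 7: bank0 3->3 [HIT]
step 8: bank1 6->5 [CONFLICT]

STATE = b0:3 b1:5 b2:8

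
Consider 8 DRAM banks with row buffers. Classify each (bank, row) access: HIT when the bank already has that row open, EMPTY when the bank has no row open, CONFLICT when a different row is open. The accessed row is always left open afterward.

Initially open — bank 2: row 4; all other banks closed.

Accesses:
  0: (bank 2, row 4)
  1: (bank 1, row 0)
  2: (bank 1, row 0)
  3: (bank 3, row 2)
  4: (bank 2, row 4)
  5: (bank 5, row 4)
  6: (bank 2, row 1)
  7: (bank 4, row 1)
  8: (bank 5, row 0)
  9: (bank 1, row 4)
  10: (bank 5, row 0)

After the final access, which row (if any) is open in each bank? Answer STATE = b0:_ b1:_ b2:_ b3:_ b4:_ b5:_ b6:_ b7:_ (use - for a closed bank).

  [0] b2 r4: had r4 ⇒ H
  [1] b1 r0: no row ⇒ E
  [2] b1 r0: had r0 ⇒ H
  [3] b3 r2: no row ⇒ E
  [4] b2 r4: had r4 ⇒ H
  [5] b5 r4: no row ⇒ E
  [6] b2 r1: had r4 ⇒ C
  [7] b4 r1: no row ⇒ E
  [8] b5 r0: had r4 ⇒ C
  [9] b1 r4: had r0 ⇒ C
  [10] b5 r0: had r0 ⇒ H

STATE = b0:- b1:4 b2:1 b3:2 b4:1 b5:0 b6:- b7:-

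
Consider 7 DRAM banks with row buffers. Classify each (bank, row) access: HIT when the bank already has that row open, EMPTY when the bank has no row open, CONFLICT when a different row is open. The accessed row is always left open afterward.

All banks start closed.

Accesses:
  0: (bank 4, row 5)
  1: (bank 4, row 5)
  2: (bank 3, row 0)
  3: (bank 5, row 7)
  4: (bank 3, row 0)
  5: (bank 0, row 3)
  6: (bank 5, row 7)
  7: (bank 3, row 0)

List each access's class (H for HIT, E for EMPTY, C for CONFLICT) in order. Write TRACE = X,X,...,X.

TRACE = E,H,E,E,H,E,H,H

#0 (4,5) E
#1 (4,5) H  (was 5)
#2 (3,0) E
#3 (5,7) E
#4 (3,0) H  (was 0)
#5 (0,3) E
#6 (5,7) H  (was 7)
#7 (3,0) H  (was 0)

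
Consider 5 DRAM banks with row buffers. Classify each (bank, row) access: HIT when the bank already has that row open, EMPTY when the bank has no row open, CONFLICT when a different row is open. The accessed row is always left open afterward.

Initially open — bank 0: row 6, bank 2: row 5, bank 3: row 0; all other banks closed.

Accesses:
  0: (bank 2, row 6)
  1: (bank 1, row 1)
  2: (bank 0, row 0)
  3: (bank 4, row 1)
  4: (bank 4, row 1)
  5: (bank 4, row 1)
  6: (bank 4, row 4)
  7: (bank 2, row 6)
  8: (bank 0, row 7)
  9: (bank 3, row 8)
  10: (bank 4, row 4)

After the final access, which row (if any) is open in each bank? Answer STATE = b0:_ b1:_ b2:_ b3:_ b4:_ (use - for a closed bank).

  [0] b2 r6: had r5 ⇒ C
  [1] b1 r1: no row ⇒ E
  [2] b0 r0: had r6 ⇒ C
  [3] b4 r1: no row ⇒ E
  [4] b4 r1: had r1 ⇒ H
  [5] b4 r1: had r1 ⇒ H
  [6] b4 r4: had r1 ⇒ C
  [7] b2 r6: had r6 ⇒ H
  [8] b0 r7: had r0 ⇒ C
  [9] b3 r8: had r0 ⇒ C
  [10] b4 r4: had r4 ⇒ H

STATE = b0:7 b1:1 b2:6 b3:8 b4:4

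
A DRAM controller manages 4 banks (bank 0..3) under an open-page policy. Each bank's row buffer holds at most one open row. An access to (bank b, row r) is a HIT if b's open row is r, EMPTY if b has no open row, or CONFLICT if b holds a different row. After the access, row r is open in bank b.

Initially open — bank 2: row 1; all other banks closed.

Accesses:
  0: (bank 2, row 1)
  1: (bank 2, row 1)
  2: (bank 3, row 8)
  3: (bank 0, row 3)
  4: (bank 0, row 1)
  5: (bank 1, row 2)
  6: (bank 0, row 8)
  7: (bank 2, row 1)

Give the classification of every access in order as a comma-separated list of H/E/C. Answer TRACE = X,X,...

step 0: bank2 1->1 [HIT]
step 1: bank2 1->1 [HIT]
step 2: bank3 None->8 [EMPTY]
step 3: bank0 None->3 [EMPTY]
step 4: bank0 3->1 [CONFLICT]
step 5: bank1 None->2 [EMPTY]
step 6: bank0 1->8 [CONFLICT]
step 7: bank2 1->1 [HIT]

TRACE = H,H,E,E,C,E,C,H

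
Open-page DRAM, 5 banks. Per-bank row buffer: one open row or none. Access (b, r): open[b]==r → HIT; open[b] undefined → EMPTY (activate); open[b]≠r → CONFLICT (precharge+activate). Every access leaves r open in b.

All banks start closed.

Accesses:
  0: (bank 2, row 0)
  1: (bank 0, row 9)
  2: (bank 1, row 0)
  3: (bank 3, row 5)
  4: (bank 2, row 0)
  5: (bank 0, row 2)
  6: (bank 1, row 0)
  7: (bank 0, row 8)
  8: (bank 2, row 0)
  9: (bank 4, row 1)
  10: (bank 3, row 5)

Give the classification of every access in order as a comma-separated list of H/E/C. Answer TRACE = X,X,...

TRACE = E,E,E,E,H,C,H,C,H,E,H

step 0: bank2 None->0 [EMPTY]
step 1: bank0 None->9 [EMPTY]
step 2: bank1 None->0 [EMPTY]
step 3: bank3 None->5 [EMPTY]
step 4: bank2 0->0 [HIT]
step 5: bank0 9->2 [CONFLICT]
step 6: bank1 0->0 [HIT]
step 7: bank0 2->8 [CONFLICT]
step 8: bank2 0->0 [HIT]
step 9: bank4 None->1 [EMPTY]
step 10: bank3 5->5 [HIT]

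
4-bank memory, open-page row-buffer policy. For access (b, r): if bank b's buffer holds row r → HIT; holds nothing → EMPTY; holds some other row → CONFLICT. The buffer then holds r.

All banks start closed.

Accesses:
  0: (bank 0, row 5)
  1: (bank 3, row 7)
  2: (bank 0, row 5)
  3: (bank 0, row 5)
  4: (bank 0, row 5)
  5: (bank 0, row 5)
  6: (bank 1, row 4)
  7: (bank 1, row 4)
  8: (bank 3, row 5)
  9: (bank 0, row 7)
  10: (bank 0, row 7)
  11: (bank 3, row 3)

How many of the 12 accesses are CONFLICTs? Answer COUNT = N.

COUNT = 3

step 0: bank0 None->5 [EMPTY]
step 1: bank3 None->7 [EMPTY]
step 2: bank0 5->5 [HIT]
step 3: bank0 5->5 [HIT]
step 4: bank0 5->5 [HIT]
step 5: bank0 5->5 [HIT]
step 6: bank1 None->4 [EMPTY]
step 7: bank1 4->4 [HIT]
step 8: bank3 7->5 [CONFLICT]
step 9: bank0 5->7 [CONFLICT]
step 10: bank0 7->7 [HIT]
step 11: bank3 5->3 [CONFLICT]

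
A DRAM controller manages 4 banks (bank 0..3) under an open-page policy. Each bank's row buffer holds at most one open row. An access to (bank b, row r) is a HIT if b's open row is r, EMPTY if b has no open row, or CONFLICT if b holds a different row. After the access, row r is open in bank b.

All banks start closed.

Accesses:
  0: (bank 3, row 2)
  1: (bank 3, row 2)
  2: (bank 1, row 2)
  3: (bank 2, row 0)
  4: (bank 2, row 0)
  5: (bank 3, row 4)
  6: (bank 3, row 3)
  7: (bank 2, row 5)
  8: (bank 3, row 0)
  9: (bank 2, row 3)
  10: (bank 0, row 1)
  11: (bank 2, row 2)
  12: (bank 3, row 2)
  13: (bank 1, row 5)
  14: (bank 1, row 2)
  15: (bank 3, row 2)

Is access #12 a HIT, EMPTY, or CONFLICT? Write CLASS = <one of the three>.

0: bank 3 row 2 — prev None → EMPTY
1: bank 3 row 2 — prev 2 → HIT
2: bank 1 row 2 — prev None → EMPTY
3: bank 2 row 0 — prev None → EMPTY
4: bank 2 row 0 — prev 0 → HIT
5: bank 3 row 4 — prev 2 → CONFLICT
6: bank 3 row 3 — prev 4 → CONFLICT
7: bank 2 row 5 — prev 0 → CONFLICT
8: bank 3 row 0 — prev 3 → CONFLICT
9: bank 2 row 3 — prev 5 → CONFLICT
10: bank 0 row 1 — prev None → EMPTY
11: bank 2 row 2 — prev 3 → CONFLICT
12: bank 3 row 2 — prev 0 → CONFLICT
13: bank 1 row 5 — prev 2 → CONFLICT
14: bank 1 row 2 — prev 5 → CONFLICT
15: bank 3 row 2 — prev 2 → HIT

CLASS = CONFLICT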